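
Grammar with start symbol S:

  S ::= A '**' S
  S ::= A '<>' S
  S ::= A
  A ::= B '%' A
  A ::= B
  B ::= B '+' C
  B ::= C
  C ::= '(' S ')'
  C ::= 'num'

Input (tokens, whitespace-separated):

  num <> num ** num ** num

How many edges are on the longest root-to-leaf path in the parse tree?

[S [A [B [C num]]] <> [S [A [B [C num]]] ** [S [A [B [C num]]] ** [S [A [B [C num]]]]]]]

7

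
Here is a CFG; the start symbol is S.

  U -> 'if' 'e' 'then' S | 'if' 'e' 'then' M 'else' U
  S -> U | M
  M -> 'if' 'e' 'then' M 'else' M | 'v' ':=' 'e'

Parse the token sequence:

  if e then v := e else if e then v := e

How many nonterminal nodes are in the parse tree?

[S [U if e then [M v := e] else [U if e then [S [M v := e]]]]]

6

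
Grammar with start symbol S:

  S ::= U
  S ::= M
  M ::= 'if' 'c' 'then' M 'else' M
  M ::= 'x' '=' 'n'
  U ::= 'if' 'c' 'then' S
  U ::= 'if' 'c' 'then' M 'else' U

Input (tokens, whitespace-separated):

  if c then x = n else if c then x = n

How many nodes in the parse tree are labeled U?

2

[S [U if c then [M x = n] else [U if c then [S [M x = n]]]]]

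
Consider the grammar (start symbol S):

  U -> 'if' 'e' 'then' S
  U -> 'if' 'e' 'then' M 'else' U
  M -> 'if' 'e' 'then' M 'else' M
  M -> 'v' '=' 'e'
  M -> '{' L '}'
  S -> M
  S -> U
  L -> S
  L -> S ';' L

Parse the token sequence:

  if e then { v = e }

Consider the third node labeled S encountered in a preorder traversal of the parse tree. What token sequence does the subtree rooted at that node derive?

[S [U if e then [S [M { [L [S [M v = e]]] }]]]]

v = e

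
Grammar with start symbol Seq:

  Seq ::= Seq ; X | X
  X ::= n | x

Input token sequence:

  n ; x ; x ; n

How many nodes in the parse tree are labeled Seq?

4

[Seq [Seq [Seq [Seq [X n]] ; [X x]] ; [X x]] ; [X n]]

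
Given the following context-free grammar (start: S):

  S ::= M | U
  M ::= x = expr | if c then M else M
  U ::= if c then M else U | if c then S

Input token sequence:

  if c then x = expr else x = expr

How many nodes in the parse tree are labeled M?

3

[S [M if c then [M x = expr] else [M x = expr]]]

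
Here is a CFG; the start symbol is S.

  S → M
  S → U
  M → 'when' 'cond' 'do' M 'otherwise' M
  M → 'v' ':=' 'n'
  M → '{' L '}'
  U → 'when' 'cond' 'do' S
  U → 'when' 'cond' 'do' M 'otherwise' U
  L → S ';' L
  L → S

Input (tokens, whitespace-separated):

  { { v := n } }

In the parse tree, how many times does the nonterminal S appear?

3

[S [M { [L [S [M { [L [S [M v := n]]] }]]] }]]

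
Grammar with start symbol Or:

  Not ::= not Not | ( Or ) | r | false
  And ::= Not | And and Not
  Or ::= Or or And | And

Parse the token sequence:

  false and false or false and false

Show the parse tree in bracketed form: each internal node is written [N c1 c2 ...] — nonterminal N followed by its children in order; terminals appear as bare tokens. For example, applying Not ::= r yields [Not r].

[Or [Or [And [And [Not false]] and [Not false]]] or [And [And [Not false]] and [Not false]]]

Or
Or or And
And or And
And and Not or And
Not and Not or And
false and Not or And
false and false or And
false and false or And and Not
false and false or Not and Not
false and false or false and Not
false and false or false and false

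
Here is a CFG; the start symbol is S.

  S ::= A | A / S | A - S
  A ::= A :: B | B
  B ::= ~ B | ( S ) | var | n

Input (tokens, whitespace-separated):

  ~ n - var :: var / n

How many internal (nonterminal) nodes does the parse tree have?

12

[S [A [B ~ [B n]]] - [S [A [A [B var]] :: [B var]] / [S [A [B n]]]]]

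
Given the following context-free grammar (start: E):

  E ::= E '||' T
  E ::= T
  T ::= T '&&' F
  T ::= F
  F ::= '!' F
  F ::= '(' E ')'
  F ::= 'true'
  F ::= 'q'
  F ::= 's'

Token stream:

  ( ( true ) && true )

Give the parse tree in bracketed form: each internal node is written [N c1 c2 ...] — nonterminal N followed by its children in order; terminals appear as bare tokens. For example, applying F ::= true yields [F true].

E
T
F
( E )
( T )
( T && F )
( F && F )
( ( E ) && F )
( ( T ) && F )
( ( F ) && F )
( ( true ) && F )
( ( true ) && true )

[E [T [F ( [E [T [T [F ( [E [T [F true]]] )]] && [F true]]] )]]]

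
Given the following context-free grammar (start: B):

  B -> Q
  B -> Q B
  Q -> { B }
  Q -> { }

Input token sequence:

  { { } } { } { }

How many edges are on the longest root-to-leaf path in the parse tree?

4

[B [Q { [B [Q { }]] }] [B [Q { }] [B [Q { }]]]]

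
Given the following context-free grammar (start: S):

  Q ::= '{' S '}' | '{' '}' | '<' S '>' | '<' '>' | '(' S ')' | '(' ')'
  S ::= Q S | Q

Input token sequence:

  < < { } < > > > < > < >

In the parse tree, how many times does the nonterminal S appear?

6

[S [Q < [S [Q < [S [Q { }] [S [Q < >]]] >]] >] [S [Q < >] [S [Q < >]]]]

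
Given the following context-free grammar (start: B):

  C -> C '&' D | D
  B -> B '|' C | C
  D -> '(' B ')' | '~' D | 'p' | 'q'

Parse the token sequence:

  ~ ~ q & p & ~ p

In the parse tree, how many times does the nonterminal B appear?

1

[B [C [C [C [D ~ [D ~ [D q]]]] & [D p]] & [D ~ [D p]]]]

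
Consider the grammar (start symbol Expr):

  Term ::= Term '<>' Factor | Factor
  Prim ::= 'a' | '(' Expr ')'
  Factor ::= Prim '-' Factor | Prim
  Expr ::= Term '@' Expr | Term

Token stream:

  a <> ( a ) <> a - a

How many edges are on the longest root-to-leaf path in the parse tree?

[Expr [Term [Term [Term [Factor [Prim a]]] <> [Factor [Prim ( [Expr [Term [Factor [Prim a]]]] )]]] <> [Factor [Prim a] - [Factor [Prim a]]]]]

9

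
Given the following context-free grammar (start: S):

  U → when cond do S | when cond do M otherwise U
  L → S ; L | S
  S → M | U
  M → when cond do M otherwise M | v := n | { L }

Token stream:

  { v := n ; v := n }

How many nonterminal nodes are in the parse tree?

8

[S [M { [L [S [M v := n]] ; [L [S [M v := n]]]] }]]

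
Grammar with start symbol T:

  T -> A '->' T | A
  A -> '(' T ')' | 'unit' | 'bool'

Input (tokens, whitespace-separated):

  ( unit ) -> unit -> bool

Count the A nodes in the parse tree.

[T [A ( [T [A unit]] )] -> [T [A unit] -> [T [A bool]]]]

4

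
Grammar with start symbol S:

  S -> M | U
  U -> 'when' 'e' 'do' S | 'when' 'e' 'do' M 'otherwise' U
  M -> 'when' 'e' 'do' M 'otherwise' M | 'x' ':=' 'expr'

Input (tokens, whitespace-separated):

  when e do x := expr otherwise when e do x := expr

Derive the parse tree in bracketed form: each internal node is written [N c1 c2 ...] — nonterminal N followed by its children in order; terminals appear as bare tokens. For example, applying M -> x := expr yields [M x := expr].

[S [U when e do [M x := expr] otherwise [U when e do [S [M x := expr]]]]]

S
U
when e do M otherwise U
when e do x := expr otherwise U
when e do x := expr otherwise when e do S
when e do x := expr otherwise when e do M
when e do x := expr otherwise when e do x := expr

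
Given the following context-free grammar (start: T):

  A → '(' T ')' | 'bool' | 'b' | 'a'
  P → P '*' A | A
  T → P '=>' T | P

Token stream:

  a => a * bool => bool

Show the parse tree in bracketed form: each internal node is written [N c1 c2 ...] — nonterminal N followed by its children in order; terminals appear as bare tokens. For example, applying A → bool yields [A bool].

T
P => T
A => T
a => T
a => P => T
a => P * A => T
a => A * A => T
a => a * A => T
a => a * bool => T
a => a * bool => P
a => a * bool => A
a => a * bool => bool

[T [P [A a]] => [T [P [P [A a]] * [A bool]] => [T [P [A bool]]]]]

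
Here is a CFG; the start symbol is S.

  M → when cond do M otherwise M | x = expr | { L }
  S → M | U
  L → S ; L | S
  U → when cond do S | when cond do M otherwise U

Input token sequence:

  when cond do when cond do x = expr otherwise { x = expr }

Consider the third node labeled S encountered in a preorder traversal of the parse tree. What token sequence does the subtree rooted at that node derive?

x = expr

[S [U when cond do [S [M when cond do [M x = expr] otherwise [M { [L [S [M x = expr]]] }]]]]]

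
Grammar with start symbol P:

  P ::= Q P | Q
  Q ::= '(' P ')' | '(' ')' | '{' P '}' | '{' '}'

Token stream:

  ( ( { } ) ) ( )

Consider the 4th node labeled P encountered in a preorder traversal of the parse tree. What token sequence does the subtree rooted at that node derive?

[P [Q ( [P [Q ( [P [Q { }]] )]] )] [P [Q ( )]]]

( )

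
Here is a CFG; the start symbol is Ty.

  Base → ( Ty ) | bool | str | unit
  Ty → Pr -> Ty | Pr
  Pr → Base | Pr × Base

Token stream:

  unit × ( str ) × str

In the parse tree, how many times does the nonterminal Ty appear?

2

[Ty [Pr [Pr [Pr [Base unit]] × [Base ( [Ty [Pr [Base str]]] )]] × [Base str]]]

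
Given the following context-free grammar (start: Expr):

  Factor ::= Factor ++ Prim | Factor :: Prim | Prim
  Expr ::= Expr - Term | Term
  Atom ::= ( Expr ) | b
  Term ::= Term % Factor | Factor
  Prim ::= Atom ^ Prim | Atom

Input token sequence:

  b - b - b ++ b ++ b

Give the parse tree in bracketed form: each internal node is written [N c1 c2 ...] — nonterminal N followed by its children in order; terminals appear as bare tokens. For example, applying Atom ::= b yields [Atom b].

Expr
Expr - Term
Expr - Term - Term
Term - Term - Term
Factor - Term - Term
Prim - Term - Term
Atom - Term - Term
b - Term - Term
b - Factor - Term
b - Prim - Term
b - Atom - Term
b - b - Term
b - b - Factor
b - b - Factor ++ Prim
b - b - Factor ++ Prim ++ Prim
b - b - Prim ++ Prim ++ Prim
b - b - Atom ++ Prim ++ Prim
b - b - b ++ Prim ++ Prim
b - b - b ++ Atom ++ Prim
b - b - b ++ b ++ Prim
b - b - b ++ b ++ Atom
b - b - b ++ b ++ b

[Expr [Expr [Expr [Term [Factor [Prim [Atom b]]]]] - [Term [Factor [Prim [Atom b]]]]] - [Term [Factor [Factor [Factor [Prim [Atom b]]] ++ [Prim [Atom b]]] ++ [Prim [Atom b]]]]]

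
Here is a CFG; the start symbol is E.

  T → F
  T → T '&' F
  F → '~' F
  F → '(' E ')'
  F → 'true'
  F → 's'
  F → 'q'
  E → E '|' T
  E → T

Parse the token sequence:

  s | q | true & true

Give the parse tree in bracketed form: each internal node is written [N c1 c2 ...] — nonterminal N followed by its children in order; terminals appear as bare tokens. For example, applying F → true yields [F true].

[E [E [E [T [F s]]] | [T [F q]]] | [T [T [F true]] & [F true]]]

E
E | T
E | T | T
T | T | T
F | T | T
s | T | T
s | F | T
s | q | T
s | q | T & F
s | q | F & F
s | q | true & F
s | q | true & true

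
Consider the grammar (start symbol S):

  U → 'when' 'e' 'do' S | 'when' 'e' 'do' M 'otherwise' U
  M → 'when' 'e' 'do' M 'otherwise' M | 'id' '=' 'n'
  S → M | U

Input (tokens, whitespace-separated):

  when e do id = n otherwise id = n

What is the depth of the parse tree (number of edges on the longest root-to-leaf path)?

3

[S [M when e do [M id = n] otherwise [M id = n]]]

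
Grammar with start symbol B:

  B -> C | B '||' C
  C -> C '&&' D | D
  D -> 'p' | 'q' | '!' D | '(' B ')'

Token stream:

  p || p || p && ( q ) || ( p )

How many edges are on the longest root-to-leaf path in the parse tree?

7

[B [B [B [B [C [D p]]] || [C [D p]]] || [C [C [D p]] && [D ( [B [C [D q]]] )]]] || [C [D ( [B [C [D p]]] )]]]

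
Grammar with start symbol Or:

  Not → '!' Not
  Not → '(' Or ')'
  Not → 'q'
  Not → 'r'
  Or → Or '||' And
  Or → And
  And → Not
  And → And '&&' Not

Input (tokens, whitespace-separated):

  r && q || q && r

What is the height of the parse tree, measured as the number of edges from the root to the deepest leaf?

5

[Or [Or [And [And [Not r]] && [Not q]]] || [And [And [Not q]] && [Not r]]]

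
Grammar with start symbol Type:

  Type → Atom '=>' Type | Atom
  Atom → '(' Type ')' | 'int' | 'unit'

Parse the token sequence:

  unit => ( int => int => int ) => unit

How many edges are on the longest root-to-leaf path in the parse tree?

7

[Type [Atom unit] => [Type [Atom ( [Type [Atom int] => [Type [Atom int] => [Type [Atom int]]]] )] => [Type [Atom unit]]]]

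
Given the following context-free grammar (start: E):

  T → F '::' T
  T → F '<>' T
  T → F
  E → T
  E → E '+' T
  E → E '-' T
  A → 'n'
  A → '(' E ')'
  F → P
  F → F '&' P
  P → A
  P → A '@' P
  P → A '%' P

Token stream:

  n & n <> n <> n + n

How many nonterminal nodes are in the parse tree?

21

[E [E [T [F [F [P [A n]]] & [P [A n]]] <> [T [F [P [A n]]] <> [T [F [P [A n]]]]]]] + [T [F [P [A n]]]]]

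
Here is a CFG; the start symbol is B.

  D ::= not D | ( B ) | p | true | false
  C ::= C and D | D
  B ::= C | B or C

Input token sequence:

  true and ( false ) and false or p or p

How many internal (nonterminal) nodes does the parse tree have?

16

[B [B [B [C [C [C [D true]] and [D ( [B [C [D false]]] )]] and [D false]]] or [C [D p]]] or [C [D p]]]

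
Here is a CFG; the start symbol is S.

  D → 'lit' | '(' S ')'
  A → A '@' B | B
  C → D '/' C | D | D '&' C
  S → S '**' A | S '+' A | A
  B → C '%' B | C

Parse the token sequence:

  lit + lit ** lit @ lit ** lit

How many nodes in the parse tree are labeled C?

5

[S [S [S [S [A [B [C [D lit]]]]] + [A [B [C [D lit]]]]] ** [A [A [B [C [D lit]]]] @ [B [C [D lit]]]]] ** [A [B [C [D lit]]]]]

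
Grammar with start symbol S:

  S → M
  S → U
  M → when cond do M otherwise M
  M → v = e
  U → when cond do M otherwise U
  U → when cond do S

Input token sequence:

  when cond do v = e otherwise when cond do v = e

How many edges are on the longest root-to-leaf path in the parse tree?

[S [U when cond do [M v = e] otherwise [U when cond do [S [M v = e]]]]]

5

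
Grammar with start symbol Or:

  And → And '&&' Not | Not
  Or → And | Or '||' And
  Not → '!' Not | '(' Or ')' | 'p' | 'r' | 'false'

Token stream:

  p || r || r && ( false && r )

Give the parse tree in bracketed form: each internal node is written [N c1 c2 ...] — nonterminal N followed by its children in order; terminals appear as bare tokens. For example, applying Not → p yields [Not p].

Or
Or || And
Or || And || And
And || And || And
Not || And || And
p || And || And
p || Not || And
p || r || And
p || r || And && Not
p || r || Not && Not
p || r || r && Not
p || r || r && ( Or )
p || r || r && ( And )
p || r || r && ( And && Not )
p || r || r && ( Not && Not )
p || r || r && ( false && Not )
p || r || r && ( false && r )

[Or [Or [Or [And [Not p]]] || [And [Not r]]] || [And [And [Not r]] && [Not ( [Or [And [And [Not false]] && [Not r]]] )]]]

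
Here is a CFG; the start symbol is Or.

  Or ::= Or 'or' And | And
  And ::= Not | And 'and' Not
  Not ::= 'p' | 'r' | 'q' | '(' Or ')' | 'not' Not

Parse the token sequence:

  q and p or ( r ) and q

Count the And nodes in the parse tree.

5

[Or [Or [And [And [Not q]] and [Not p]]] or [And [And [Not ( [Or [And [Not r]]] )]] and [Not q]]]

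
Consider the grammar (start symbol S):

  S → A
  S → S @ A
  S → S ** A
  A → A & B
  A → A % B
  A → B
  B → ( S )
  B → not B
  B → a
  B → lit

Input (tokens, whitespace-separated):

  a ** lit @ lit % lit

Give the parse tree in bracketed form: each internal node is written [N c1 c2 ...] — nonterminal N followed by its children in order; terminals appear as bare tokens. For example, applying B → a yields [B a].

[S [S [S [A [B a]]] ** [A [B lit]]] @ [A [A [B lit]] % [B lit]]]

S
S @ A
S ** A @ A
A ** A @ A
B ** A @ A
a ** A @ A
a ** B @ A
a ** lit @ A
a ** lit @ A % B
a ** lit @ B % B
a ** lit @ lit % B
a ** lit @ lit % lit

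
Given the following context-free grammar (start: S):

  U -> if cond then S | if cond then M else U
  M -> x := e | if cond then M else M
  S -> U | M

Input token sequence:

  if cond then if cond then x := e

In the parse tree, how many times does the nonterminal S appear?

[S [U if cond then [S [U if cond then [S [M x := e]]]]]]

3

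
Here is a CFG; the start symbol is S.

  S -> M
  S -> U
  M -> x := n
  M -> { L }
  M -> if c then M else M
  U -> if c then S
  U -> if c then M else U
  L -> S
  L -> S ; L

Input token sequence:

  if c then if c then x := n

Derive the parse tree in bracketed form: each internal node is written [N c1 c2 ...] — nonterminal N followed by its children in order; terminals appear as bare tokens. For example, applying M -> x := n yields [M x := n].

[S [U if c then [S [U if c then [S [M x := n]]]]]]

S
U
if c then S
if c then U
if c then if c then S
if c then if c then M
if c then if c then x := n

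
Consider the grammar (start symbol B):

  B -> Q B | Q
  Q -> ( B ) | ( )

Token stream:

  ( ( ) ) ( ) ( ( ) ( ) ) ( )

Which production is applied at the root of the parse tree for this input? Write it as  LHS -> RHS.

[B [Q ( [B [Q ( )]] )] [B [Q ( )] [B [Q ( [B [Q ( )] [B [Q ( )]]] )] [B [Q ( )]]]]]

B -> Q B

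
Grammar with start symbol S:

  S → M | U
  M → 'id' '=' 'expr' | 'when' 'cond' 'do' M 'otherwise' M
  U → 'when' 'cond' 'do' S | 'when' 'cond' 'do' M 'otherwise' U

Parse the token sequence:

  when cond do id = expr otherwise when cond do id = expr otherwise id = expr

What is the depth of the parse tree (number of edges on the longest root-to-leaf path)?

[S [M when cond do [M id = expr] otherwise [M when cond do [M id = expr] otherwise [M id = expr]]]]

4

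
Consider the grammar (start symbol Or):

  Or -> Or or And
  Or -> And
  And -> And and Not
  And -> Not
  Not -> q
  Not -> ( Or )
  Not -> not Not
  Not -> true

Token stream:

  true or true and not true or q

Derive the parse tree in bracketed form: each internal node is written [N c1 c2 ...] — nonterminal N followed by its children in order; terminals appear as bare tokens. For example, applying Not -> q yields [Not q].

[Or [Or [Or [And [Not true]]] or [And [And [Not true]] and [Not not [Not true]]]] or [And [Not q]]]

Or
Or or And
Or or And or And
And or And or And
Not or And or And
true or And or And
true or And and Not or And
true or Not and Not or And
true or true and Not or And
true or true and not Not or And
true or true and not true or And
true or true and not true or Not
true or true and not true or q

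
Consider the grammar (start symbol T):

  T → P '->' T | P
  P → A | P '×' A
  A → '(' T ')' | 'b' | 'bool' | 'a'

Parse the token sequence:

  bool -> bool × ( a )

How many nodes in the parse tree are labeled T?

3

[T [P [A bool]] -> [T [P [P [A bool]] × [A ( [T [P [A a]]] )]]]]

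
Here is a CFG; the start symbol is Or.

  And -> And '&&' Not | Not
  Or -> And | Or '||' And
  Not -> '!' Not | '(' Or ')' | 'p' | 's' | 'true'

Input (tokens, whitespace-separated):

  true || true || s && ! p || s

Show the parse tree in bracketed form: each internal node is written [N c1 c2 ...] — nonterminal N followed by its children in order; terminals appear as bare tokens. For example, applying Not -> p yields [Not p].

[Or [Or [Or [Or [And [Not true]]] || [And [Not true]]] || [And [And [Not s]] && [Not ! [Not p]]]] || [And [Not s]]]

Or
Or || And
Or || And || And
Or || And || And || And
And || And || And || And
Not || And || And || And
true || And || And || And
true || Not || And || And
true || true || And || And
true || true || And && Not || And
true || true || Not && Not || And
true || true || s && Not || And
true || true || s && ! Not || And
true || true || s && ! p || And
true || true || s && ! p || Not
true || true || s && ! p || s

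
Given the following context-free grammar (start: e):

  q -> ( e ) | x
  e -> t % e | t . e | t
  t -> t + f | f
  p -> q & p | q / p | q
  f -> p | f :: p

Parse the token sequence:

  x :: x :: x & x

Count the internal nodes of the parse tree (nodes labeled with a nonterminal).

13

[e [t [f [f [f [p [q x]]] :: [p [q x]]] :: [p [q x] & [p [q x]]]]]]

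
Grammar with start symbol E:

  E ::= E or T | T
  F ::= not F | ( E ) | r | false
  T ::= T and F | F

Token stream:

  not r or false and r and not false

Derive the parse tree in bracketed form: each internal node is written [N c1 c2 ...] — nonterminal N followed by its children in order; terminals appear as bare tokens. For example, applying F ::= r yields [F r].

E
E or T
T or T
F or T
not F or T
not r or T
not r or T and F
not r or T and F and F
not r or F and F and F
not r or false and F and F
not r or false and r and F
not r or false and r and not F
not r or false and r and not false

[E [E [T [F not [F r]]]] or [T [T [T [F false]] and [F r]] and [F not [F false]]]]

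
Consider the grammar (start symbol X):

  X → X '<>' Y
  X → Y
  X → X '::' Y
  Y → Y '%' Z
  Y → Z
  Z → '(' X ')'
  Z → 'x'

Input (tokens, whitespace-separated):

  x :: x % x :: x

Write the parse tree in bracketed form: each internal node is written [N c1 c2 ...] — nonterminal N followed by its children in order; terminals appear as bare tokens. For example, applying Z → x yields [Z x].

[X [X [X [Y [Z x]]] :: [Y [Y [Z x]] % [Z x]]] :: [Y [Z x]]]

X
X :: Y
X :: Y :: Y
Y :: Y :: Y
Z :: Y :: Y
x :: Y :: Y
x :: Y % Z :: Y
x :: Z % Z :: Y
x :: x % Z :: Y
x :: x % x :: Y
x :: x % x :: Z
x :: x % x :: x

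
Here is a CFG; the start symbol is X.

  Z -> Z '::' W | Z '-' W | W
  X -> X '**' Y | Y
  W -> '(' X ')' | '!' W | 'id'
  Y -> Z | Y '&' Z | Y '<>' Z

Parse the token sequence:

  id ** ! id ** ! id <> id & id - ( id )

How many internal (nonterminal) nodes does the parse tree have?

26

[X [X [X [Y [Z [W id]]]] ** [Y [Z [W ! [W id]]]]] ** [Y [Y [Y [Z [W ! [W id]]]] <> [Z [W id]]] & [Z [Z [W id]] - [W ( [X [Y [Z [W id]]]] )]]]]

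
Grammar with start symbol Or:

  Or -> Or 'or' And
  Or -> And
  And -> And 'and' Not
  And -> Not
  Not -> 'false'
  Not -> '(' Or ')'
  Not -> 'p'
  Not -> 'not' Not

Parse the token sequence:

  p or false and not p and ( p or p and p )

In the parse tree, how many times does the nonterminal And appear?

[Or [Or [And [Not p]]] or [And [And [And [Not false]] and [Not not [Not p]]] and [Not ( [Or [Or [And [Not p]]] or [And [And [Not p]] and [Not p]]] )]]]

7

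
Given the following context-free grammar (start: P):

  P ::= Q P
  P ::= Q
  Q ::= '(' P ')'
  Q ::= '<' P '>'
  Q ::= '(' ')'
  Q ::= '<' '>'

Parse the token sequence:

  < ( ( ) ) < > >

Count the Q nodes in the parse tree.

[P [Q < [P [Q ( [P [Q ( )]] )] [P [Q < >]]] >]]

4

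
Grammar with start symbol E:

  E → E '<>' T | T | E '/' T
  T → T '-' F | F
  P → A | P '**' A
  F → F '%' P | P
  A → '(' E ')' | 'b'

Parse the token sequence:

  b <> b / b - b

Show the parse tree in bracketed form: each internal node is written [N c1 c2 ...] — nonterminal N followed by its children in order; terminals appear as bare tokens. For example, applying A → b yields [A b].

E
E / T
E <> T / T
T <> T / T
F <> T / T
P <> T / T
A <> T / T
b <> T / T
b <> F / T
b <> P / T
b <> A / T
b <> b / T
b <> b / T - F
b <> b / F - F
b <> b / P - F
b <> b / A - F
b <> b / b - F
b <> b / b - P
b <> b / b - A
b <> b / b - b

[E [E [E [T [F [P [A b]]]]] <> [T [F [P [A b]]]]] / [T [T [F [P [A b]]]] - [F [P [A b]]]]]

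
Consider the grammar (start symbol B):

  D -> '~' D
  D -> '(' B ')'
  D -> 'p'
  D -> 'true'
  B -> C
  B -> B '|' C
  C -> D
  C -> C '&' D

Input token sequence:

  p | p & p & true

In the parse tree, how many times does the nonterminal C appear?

[B [B [C [D p]]] | [C [C [C [D p]] & [D p]] & [D true]]]

4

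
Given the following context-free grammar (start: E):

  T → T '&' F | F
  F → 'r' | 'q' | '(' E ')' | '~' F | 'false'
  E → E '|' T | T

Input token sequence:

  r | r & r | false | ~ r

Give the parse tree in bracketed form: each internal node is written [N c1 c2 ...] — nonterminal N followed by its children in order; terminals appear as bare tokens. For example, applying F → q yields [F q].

E
E | T
E | T | T
E | T | T | T
T | T | T | T
F | T | T | T
r | T | T | T
r | T & F | T | T
r | F & F | T | T
r | r & F | T | T
r | r & r | T | T
r | r & r | F | T
r | r & r | false | T
r | r & r | false | F
r | r & r | false | ~ F
r | r & r | false | ~ r

[E [E [E [E [T [F r]]] | [T [T [F r]] & [F r]]] | [T [F false]]] | [T [F ~ [F r]]]]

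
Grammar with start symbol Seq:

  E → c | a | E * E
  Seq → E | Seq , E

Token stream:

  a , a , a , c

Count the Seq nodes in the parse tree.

[Seq [Seq [Seq [Seq [E a]] , [E a]] , [E a]] , [E c]]

4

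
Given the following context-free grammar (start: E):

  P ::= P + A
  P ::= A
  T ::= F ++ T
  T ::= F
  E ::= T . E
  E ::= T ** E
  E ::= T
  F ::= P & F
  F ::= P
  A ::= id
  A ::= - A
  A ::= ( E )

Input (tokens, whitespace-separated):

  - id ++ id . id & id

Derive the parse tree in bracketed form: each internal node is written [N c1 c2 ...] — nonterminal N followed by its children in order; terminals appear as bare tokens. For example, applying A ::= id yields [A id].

[E [T [F [P [A - [A id]]]] ++ [T [F [P [A id]]]]] . [E [T [F [P [A id]] & [F [P [A id]]]]]]]

E
T . E
F ++ T . E
P ++ T . E
A ++ T . E
- A ++ T . E
- id ++ T . E
- id ++ F . E
- id ++ P . E
- id ++ A . E
- id ++ id . E
- id ++ id . T
- id ++ id . F
- id ++ id . P & F
- id ++ id . A & F
- id ++ id . id & F
- id ++ id . id & P
- id ++ id . id & A
- id ++ id . id & id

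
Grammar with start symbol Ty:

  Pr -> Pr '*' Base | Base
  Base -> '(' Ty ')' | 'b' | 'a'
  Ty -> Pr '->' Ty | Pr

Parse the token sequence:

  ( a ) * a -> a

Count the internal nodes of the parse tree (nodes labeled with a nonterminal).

11

[Ty [Pr [Pr [Base ( [Ty [Pr [Base a]]] )]] * [Base a]] -> [Ty [Pr [Base a]]]]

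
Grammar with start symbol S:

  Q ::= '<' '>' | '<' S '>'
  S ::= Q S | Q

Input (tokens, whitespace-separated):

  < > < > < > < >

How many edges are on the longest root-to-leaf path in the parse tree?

[S [Q < >] [S [Q < >] [S [Q < >] [S [Q < >]]]]]

5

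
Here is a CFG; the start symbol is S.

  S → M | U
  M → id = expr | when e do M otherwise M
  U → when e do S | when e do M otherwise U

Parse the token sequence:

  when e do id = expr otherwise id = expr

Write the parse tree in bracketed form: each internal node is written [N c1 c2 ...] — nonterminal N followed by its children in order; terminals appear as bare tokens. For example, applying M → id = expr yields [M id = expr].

S
M
when e do M otherwise M
when e do id = expr otherwise M
when e do id = expr otherwise id = expr

[S [M when e do [M id = expr] otherwise [M id = expr]]]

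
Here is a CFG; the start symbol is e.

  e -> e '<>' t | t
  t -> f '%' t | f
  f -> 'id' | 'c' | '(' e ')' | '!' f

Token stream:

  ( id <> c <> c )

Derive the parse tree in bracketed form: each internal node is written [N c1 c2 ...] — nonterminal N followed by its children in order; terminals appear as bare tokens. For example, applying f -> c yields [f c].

[e [t [f ( [e [e [e [t [f id]]] <> [t [f c]]] <> [t [f c]]] )]]]

e
t
f
( e )
( e <> t )
( e <> t <> t )
( t <> t <> t )
( f <> t <> t )
( id <> t <> t )
( id <> f <> t )
( id <> c <> t )
( id <> c <> f )
( id <> c <> c )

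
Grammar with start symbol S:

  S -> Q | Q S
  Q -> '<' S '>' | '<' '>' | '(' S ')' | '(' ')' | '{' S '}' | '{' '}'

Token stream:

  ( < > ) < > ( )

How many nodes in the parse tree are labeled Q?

4

[S [Q ( [S [Q < >]] )] [S [Q < >] [S [Q ( )]]]]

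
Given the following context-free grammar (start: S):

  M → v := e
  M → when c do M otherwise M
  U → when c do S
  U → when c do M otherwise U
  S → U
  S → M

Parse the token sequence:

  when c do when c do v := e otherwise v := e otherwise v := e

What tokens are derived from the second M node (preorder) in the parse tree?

when c do v := e otherwise v := e

[S [M when c do [M when c do [M v := e] otherwise [M v := e]] otherwise [M v := e]]]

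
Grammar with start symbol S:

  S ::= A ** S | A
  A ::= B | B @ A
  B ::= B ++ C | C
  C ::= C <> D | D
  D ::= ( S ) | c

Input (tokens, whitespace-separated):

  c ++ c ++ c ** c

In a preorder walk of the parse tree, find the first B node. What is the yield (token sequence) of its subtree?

c ++ c ++ c

[S [A [B [B [B [C [D c]]] ++ [C [D c]]] ++ [C [D c]]]] ** [S [A [B [C [D c]]]]]]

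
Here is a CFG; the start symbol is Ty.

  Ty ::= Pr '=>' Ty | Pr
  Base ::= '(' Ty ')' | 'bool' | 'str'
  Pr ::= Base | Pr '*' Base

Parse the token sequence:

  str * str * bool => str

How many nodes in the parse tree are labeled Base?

[Ty [Pr [Pr [Pr [Base str]] * [Base str]] * [Base bool]] => [Ty [Pr [Base str]]]]

4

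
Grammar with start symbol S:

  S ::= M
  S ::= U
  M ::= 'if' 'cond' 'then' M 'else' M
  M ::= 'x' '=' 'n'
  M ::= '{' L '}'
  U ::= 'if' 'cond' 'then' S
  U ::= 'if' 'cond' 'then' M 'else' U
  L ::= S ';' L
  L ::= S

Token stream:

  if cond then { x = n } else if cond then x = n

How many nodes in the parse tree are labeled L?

[S [U if cond then [M { [L [S [M x = n]]] }] else [U if cond then [S [M x = n]]]]]

1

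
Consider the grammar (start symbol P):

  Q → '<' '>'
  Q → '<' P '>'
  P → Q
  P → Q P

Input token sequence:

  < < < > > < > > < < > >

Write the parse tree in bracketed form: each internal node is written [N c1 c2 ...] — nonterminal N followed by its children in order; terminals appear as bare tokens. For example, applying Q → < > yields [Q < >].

[P [Q < [P [Q < [P [Q < >]] >] [P [Q < >]]] >] [P [Q < [P [Q < >]] >]]]

P
Q P
< P > P
< Q P > P
< < P > P > P
< < Q > P > P
< < < > > P > P
< < < > > Q > P
< < < > > < > > P
< < < > > < > > Q
< < < > > < > > < P >
< < < > > < > > < Q >
< < < > > < > > < < > >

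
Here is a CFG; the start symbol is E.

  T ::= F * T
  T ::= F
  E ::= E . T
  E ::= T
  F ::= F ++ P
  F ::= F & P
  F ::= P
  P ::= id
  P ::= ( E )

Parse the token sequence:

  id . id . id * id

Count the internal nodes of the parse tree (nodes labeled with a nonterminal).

[E [E [E [T [F [P id]]]] . [T [F [P id]]]] . [T [F [P id]] * [T [F [P id]]]]]

15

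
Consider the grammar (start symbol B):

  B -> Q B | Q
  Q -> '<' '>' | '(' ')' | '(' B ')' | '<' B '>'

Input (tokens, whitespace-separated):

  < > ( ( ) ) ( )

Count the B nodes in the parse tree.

4

[B [Q < >] [B [Q ( [B [Q ( )]] )] [B [Q ( )]]]]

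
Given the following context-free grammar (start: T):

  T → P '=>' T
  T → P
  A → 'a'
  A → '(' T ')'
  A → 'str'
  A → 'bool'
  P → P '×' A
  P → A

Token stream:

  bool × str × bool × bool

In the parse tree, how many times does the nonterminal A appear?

[T [P [P [P [P [A bool]] × [A str]] × [A bool]] × [A bool]]]

4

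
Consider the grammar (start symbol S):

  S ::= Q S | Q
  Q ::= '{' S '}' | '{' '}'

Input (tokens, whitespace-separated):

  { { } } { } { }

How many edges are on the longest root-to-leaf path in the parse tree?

[S [Q { [S [Q { }]] }] [S [Q { }] [S [Q { }]]]]

4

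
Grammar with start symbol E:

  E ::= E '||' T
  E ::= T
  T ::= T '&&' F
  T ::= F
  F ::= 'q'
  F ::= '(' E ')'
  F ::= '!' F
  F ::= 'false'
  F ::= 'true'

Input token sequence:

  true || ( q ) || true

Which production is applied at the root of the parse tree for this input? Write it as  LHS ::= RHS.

E ::= E '||' T

[E [E [E [T [F true]]] || [T [F ( [E [T [F q]]] )]]] || [T [F true]]]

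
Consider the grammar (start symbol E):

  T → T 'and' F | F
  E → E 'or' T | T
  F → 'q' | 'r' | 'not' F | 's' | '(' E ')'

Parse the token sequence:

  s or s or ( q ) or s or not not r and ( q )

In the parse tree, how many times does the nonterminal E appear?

[E [E [E [E [E [T [F s]]] or [T [F s]]] or [T [F ( [E [T [F q]]] )]]] or [T [F s]]] or [T [T [F not [F not [F r]]]] and [F ( [E [T [F q]]] )]]]

7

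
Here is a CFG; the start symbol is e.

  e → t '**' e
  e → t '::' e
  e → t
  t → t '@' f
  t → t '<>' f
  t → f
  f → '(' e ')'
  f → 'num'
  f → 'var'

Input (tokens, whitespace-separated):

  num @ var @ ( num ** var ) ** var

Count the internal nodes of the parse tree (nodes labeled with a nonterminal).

16

[e [t [t [t [f num]] @ [f var]] @ [f ( [e [t [f num]] ** [e [t [f var]]]] )]] ** [e [t [f var]]]]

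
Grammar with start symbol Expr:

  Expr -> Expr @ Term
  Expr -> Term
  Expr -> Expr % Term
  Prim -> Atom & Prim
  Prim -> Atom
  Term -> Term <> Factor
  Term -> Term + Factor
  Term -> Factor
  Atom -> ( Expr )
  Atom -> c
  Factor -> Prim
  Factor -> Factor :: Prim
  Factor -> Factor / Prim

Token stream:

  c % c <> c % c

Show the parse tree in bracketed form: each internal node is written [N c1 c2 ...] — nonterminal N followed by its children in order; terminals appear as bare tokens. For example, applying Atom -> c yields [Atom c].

Expr
Expr % Term
Expr % Term % Term
Term % Term % Term
Factor % Term % Term
Prim % Term % Term
Atom % Term % Term
c % Term % Term
c % Term <> Factor % Term
c % Factor <> Factor % Term
c % Prim <> Factor % Term
c % Atom <> Factor % Term
c % c <> Factor % Term
c % c <> Prim % Term
c % c <> Atom % Term
c % c <> c % Term
c % c <> c % Factor
c % c <> c % Prim
c % c <> c % Atom
c % c <> c % c

[Expr [Expr [Expr [Term [Factor [Prim [Atom c]]]]] % [Term [Term [Factor [Prim [Atom c]]]] <> [Factor [Prim [Atom c]]]]] % [Term [Factor [Prim [Atom c]]]]]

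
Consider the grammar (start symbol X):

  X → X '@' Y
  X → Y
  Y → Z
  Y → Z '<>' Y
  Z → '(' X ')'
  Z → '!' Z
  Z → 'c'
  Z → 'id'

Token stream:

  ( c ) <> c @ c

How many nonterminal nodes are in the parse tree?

[X [X [Y [Z ( [X [Y [Z c]]] )] <> [Y [Z c]]]] @ [Y [Z c]]]

11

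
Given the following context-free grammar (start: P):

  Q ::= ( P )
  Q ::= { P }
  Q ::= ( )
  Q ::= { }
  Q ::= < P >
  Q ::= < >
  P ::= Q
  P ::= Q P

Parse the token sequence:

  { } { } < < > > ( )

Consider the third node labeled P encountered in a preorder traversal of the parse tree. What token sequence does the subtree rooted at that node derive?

< < > > ( )

[P [Q { }] [P [Q { }] [P [Q < [P [Q < >]] >] [P [Q ( )]]]]]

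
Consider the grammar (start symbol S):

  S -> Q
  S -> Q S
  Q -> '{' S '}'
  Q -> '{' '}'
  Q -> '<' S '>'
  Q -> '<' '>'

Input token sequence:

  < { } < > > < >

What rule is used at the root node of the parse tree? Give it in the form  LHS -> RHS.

[S [Q < [S [Q { }] [S [Q < >]]] >] [S [Q < >]]]

S -> Q S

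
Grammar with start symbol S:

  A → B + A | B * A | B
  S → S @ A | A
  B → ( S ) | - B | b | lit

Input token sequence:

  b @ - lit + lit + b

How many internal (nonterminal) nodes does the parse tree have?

11

[S [S [A [B b]]] @ [A [B - [B lit]] + [A [B lit] + [A [B b]]]]]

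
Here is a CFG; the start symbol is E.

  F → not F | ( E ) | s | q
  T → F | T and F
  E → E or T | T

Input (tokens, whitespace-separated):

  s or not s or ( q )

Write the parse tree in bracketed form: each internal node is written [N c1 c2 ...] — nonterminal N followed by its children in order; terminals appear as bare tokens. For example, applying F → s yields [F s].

[E [E [E [T [F s]]] or [T [F not [F s]]]] or [T [F ( [E [T [F q]]] )]]]

E
E or T
E or T or T
T or T or T
F or T or T
s or T or T
s or F or T
s or not F or T
s or not s or T
s or not s or F
s or not s or ( E )
s or not s or ( T )
s or not s or ( F )
s or not s or ( q )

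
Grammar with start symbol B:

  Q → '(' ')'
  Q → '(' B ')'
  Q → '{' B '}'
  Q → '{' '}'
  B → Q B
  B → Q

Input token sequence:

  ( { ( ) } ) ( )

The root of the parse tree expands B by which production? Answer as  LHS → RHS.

[B [Q ( [B [Q { [B [Q ( )]] }]] )] [B [Q ( )]]]

B → Q B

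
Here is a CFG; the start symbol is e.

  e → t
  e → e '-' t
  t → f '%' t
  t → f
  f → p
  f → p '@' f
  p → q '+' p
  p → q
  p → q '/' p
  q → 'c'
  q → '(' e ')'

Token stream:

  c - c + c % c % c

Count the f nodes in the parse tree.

[e [e [t [f [p [q c]]]]] - [t [f [p [q c] + [p [q c]]]] % [t [f [p [q c]]] % [t [f [p [q c]]]]]]]

4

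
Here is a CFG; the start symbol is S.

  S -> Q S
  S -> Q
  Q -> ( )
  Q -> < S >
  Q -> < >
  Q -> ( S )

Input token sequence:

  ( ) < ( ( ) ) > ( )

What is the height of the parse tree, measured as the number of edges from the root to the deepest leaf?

[S [Q ( )] [S [Q < [S [Q ( [S [Q ( )]] )]] >] [S [Q ( )]]]]

7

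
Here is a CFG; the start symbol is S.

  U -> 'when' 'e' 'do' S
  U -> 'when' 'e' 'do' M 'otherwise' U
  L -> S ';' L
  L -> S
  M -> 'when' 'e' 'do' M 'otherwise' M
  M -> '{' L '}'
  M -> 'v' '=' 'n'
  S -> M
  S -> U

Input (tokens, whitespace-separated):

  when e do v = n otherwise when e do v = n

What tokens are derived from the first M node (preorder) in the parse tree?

v = n

[S [U when e do [M v = n] otherwise [U when e do [S [M v = n]]]]]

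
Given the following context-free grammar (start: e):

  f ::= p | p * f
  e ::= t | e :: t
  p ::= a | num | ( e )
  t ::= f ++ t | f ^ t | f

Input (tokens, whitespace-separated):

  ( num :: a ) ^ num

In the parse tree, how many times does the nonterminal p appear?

[e [t [f [p ( [e [e [t [f [p num]]]] :: [t [f [p a]]]] )]] ^ [t [f [p num]]]]]

4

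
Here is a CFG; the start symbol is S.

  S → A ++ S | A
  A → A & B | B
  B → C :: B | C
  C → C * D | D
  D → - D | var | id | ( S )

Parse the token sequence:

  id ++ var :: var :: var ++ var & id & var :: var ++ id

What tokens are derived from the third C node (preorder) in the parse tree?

[S [A [B [C [D id]]]] ++ [S [A [B [C [D var]] :: [B [C [D var]] :: [B [C [D var]]]]]] ++ [S [A [A [A [B [C [D var]]]] & [B [C [D id]]]] & [B [C [D var]] :: [B [C [D var]]]]] ++ [S [A [B [C [D id]]]]]]]]

var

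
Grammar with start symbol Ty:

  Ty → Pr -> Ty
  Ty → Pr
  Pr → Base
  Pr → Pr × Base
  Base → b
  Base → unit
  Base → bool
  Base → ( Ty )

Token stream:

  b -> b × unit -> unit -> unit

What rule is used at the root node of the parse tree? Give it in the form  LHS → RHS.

Ty → Pr -> Ty

[Ty [Pr [Base b]] -> [Ty [Pr [Pr [Base b]] × [Base unit]] -> [Ty [Pr [Base unit]] -> [Ty [Pr [Base unit]]]]]]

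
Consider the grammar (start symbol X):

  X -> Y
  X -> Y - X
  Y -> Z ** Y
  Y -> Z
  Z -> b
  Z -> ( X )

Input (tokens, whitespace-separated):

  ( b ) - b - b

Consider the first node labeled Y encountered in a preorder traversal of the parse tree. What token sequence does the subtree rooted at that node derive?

( b )

[X [Y [Z ( [X [Y [Z b]]] )]] - [X [Y [Z b]] - [X [Y [Z b]]]]]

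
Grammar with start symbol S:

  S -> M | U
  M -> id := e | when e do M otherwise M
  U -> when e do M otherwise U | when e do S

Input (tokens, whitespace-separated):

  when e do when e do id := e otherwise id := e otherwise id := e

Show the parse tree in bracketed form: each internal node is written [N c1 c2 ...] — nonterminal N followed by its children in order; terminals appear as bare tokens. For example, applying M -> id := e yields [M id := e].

[S [M when e do [M when e do [M id := e] otherwise [M id := e]] otherwise [M id := e]]]

S
M
when e do M otherwise M
when e do when e do M otherwise M otherwise M
when e do when e do id := e otherwise M otherwise M
when e do when e do id := e otherwise id := e otherwise M
when e do when e do id := e otherwise id := e otherwise id := e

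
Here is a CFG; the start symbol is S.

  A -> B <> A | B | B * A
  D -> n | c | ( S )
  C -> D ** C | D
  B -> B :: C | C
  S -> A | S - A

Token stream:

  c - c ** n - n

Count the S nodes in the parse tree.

[S [S [S [A [B [C [D c]]]]] - [A [B [C [D c] ** [C [D n]]]]]] - [A [B [C [D n]]]]]

3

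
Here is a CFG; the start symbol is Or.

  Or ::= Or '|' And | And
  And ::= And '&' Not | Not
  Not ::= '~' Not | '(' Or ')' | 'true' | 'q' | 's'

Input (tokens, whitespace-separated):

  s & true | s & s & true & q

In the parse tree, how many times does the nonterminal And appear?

6

[Or [Or [And [And [Not s]] & [Not true]]] | [And [And [And [And [Not s]] & [Not s]] & [Not true]] & [Not q]]]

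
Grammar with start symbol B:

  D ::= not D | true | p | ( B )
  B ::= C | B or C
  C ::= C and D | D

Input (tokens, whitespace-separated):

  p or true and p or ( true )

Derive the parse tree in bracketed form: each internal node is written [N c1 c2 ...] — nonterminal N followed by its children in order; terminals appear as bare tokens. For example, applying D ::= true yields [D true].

B
B or C
B or C or C
C or C or C
D or C or C
p or C or C
p or C and D or C
p or D and D or C
p or true and D or C
p or true and p or C
p or true and p or D
p or true and p or ( B )
p or true and p or ( C )
p or true and p or ( D )
p or true and p or ( true )

[B [B [B [C [D p]]] or [C [C [D true]] and [D p]]] or [C [D ( [B [C [D true]]] )]]]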